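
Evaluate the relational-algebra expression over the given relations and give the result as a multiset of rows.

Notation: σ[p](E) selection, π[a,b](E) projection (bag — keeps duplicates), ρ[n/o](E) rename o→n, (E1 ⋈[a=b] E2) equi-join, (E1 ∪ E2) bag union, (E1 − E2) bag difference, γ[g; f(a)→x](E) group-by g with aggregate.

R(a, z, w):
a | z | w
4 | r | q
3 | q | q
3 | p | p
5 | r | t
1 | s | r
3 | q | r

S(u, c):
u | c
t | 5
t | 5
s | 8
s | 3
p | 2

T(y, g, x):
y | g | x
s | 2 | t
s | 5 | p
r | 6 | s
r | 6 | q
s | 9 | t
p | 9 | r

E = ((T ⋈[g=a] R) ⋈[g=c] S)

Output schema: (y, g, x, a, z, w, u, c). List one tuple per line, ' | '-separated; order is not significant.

Row counts bottom-up:
  T → 6
  R → 6
  (T ⋈[g=a] R) → 1
  S → 5
  ((T ⋈[g=a] R) ⋈[g=c] S) → 2

== RESULT ==
y | g | x | a | z | w | u | c
s | 5 | p | 5 | r | t | t | 5
s | 5 | p | 5 | r | t | t | 5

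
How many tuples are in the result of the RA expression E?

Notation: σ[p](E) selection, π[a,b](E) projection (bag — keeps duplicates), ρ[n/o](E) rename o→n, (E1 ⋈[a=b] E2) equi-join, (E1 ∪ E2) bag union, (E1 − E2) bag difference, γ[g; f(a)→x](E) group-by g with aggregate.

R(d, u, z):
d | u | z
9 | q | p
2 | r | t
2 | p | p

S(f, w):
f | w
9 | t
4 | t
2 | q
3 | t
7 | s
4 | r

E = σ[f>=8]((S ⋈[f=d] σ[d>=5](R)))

Subexpression sizes:
  S → 6
  R → 3
  σ[d>=5](R) → 1
  (S ⋈[f=d] σ[d>=5](R)) → 1
  σ[f>=8]((S ⋈[f=d] σ[d>=5](R))) → 1

|E| = 1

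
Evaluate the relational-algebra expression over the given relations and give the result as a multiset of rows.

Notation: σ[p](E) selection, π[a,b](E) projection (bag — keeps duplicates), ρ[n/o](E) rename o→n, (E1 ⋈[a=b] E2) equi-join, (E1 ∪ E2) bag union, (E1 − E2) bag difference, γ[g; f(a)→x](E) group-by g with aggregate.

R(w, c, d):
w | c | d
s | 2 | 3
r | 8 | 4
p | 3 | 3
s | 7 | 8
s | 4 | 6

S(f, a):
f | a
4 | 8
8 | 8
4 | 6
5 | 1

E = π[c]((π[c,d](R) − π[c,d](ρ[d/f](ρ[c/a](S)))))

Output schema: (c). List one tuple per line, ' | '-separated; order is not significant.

Stepwise |·|:
  R → 5
  π[c,d](R) → 5
  S → 4
  ρ[c/a](S) → 4
  ρ[d/f](ρ[c/a](S)) → 4
  π[c,d](ρ[d/f](ρ[c/a](S))) → 4
  (π[c,d](R) − π[c,d](ρ[d/f](ρ[c/a](S)))) → 4
  π[c]((π[c,d](R) − π[c,d](ρ[d/f](ρ[c/a](S))))) → 4

== RESULT ==
c
2
3
4
7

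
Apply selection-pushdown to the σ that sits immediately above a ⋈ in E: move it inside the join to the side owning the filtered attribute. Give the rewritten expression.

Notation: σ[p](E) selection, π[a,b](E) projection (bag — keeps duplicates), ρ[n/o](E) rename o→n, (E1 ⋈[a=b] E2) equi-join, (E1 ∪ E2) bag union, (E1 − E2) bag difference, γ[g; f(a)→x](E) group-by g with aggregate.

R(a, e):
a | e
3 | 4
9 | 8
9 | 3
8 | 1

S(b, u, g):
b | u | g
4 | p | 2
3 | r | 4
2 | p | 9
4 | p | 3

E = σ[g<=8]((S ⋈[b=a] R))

σ filters on g, owned by the left side.
E' = (σ[g<=8](S) ⋈[b=a] R)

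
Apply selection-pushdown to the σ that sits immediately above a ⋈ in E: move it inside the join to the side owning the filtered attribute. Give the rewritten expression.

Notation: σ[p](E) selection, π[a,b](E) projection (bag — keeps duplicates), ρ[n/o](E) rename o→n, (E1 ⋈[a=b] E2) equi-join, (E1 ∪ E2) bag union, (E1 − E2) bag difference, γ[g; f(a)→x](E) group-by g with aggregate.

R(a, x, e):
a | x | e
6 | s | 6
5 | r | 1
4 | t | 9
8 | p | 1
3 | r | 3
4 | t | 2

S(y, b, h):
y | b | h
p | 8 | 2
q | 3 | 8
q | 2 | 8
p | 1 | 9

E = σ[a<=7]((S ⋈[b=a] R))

σ filters on a, owned by the right side.
E' = (S ⋈[b=a] σ[a<=7](R))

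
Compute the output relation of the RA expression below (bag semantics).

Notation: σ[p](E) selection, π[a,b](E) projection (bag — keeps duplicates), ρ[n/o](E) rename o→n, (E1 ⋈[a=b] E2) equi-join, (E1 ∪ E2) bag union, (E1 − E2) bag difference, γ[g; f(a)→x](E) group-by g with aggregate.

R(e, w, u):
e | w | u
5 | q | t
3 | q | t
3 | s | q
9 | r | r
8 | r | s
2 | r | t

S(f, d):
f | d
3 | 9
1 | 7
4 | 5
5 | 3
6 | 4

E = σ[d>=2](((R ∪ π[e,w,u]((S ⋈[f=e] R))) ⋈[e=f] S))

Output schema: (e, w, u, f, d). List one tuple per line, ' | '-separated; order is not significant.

Per-node cardinality:
  R → 6
  S → 5
  R → 6
  (S ⋈[f=e] R) → 3
  π[e,w,u]((S ⋈[f=e] R)) → 3
  (R ∪ π[e,w,u]((S ⋈[f=e] R))) → 9
  S → 5
  ((R ∪ π[e,w,u]((S ⋈[f=e] R))) ⋈[e=f] S) → 6
  σ[d>=2](((R ∪ π[e,w,u]((S ⋈[f=e] R))) ⋈[e=f] S)) → 6

== RESULT ==
e | w | u | f | d
3 | q | t | 3 | 9
3 | q | t | 3 | 9
3 | s | q | 3 | 9
3 | s | q | 3 | 9
5 | q | t | 5 | 3
5 | q | t | 5 | 3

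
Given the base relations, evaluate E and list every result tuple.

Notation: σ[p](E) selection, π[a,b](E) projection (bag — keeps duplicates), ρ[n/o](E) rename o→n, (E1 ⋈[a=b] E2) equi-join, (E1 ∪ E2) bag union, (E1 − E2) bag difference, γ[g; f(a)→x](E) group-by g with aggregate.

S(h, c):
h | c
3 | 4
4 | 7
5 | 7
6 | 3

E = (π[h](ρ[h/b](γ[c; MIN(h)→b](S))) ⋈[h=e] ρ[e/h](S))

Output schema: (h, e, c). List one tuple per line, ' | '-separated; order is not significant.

Row counts bottom-up:
  S → 4
  γ[c; MIN(h)→b](S) → 3
  ρ[h/b](γ[c; MIN(h)→b](S)) → 3
  π[h](ρ[h/b](γ[c; MIN(h)→b](S))) → 3
  S → 4
  ρ[e/h](S) → 4
  (π[h](ρ[h/b](γ[c; MIN(h)→b](S))) ⋈[h=e] ρ[e/h](S)) → 3

== RESULT ==
h | e | c
3 | 3 | 4
4 | 4 | 7
6 | 6 | 3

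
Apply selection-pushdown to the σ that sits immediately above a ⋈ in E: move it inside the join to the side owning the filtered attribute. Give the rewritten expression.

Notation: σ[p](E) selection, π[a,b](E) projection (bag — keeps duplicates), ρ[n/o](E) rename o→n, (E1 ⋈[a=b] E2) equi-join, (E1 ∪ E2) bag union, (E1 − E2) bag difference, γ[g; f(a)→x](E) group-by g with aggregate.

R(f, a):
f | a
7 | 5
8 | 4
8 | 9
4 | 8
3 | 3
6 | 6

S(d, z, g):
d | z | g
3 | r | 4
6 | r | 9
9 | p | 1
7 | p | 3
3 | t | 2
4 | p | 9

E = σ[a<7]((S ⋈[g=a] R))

σ filters on a, owned by the right side.
E' = (S ⋈[g=a] σ[a<7](R))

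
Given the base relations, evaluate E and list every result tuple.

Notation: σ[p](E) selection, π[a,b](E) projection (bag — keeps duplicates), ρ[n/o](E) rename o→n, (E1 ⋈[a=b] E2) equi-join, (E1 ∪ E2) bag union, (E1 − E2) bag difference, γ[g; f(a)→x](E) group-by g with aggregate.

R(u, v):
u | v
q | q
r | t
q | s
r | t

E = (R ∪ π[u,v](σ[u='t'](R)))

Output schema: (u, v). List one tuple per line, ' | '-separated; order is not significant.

Subexpression sizes:
  R → 4
  R → 4
  σ[u='t'](R) → 0
  π[u,v](σ[u='t'](R)) → 0
  (R ∪ π[u,v](σ[u='t'](R))) → 4

== RESULT ==
u | v
q | q
q | s
r | t
r | t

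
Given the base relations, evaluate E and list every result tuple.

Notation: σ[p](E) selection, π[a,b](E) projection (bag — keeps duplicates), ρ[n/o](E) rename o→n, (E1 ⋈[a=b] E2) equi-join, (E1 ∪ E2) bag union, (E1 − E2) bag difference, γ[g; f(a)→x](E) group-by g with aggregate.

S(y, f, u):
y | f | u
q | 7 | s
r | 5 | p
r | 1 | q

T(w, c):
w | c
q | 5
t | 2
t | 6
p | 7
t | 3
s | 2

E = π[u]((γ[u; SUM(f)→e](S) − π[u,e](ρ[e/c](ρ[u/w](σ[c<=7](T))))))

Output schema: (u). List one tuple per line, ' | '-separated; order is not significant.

Row counts bottom-up:
  S → 3
  γ[u; SUM(f)→e](S) → 3
  T → 6
  σ[c<=7](T) → 6
  ρ[u/w](σ[c<=7](T)) → 6
  ρ[e/c](ρ[u/w](σ[c<=7](T))) → 6
  π[u,e](ρ[e/c](ρ[u/w](σ[c<=7](T)))) → 6
  (γ[u; SUM(f)→e](S) − π[u,e](ρ[e/c](ρ[u/w](σ[c<=7](T))))) → 3
  π[u]((γ[u; SUM(f)→e](S) − π[u,e](ρ[e/c](ρ[u/w](σ[c<=7](T)))))) → 3

== RESULT ==
u
p
q
s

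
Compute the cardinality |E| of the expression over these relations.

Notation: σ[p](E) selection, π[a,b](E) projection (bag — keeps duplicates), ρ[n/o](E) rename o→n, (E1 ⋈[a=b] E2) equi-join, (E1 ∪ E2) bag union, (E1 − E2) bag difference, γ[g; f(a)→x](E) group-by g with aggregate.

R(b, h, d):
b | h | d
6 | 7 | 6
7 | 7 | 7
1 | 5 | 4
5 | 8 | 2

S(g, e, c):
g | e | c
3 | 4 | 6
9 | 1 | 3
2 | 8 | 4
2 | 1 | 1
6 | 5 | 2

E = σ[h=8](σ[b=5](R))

Row counts bottom-up:
  R → 4
  σ[b=5](R) → 1
  σ[h=8](σ[b=5](R)) → 1

|E| = 1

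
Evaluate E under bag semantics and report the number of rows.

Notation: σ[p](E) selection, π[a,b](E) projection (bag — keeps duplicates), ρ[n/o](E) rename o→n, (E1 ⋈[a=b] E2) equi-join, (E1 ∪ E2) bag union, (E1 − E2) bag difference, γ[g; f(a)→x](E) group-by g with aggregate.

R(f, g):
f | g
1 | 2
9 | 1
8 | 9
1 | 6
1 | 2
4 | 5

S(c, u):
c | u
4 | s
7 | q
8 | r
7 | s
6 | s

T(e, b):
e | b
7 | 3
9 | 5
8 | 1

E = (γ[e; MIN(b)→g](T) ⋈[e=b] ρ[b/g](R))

Row counts bottom-up:
  T → 3
  γ[e; MIN(b)→g](T) → 3
  R → 6
  ρ[b/g](R) → 6
  (γ[e; MIN(b)→g](T) ⋈[e=b] ρ[b/g](R)) → 1

|E| = 1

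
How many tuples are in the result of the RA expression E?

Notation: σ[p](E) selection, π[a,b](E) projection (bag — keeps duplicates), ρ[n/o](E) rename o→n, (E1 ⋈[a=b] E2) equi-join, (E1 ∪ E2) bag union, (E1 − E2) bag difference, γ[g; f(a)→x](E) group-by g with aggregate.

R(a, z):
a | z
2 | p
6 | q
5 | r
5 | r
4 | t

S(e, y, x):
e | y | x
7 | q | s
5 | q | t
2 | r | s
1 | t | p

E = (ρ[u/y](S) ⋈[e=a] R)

Subexpression sizes:
  S → 4
  ρ[u/y](S) → 4
  R → 5
  (ρ[u/y](S) ⋈[e=a] R) → 3

|E| = 3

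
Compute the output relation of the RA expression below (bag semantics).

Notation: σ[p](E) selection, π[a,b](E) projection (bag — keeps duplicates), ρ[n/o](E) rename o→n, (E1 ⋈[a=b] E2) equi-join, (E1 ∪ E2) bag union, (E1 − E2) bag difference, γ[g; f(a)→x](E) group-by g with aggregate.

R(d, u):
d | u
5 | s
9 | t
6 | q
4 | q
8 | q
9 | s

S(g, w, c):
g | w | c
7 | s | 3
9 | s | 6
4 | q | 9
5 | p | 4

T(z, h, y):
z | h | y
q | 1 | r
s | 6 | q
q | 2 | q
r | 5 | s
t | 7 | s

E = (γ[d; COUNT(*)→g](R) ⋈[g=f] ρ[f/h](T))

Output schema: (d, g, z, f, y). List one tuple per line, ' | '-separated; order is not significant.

Stepwise |·|:
  R → 6
  γ[d; COUNT(*)→g](R) → 5
  T → 5
  ρ[f/h](T) → 5
  (γ[d; COUNT(*)→g](R) ⋈[g=f] ρ[f/h](T)) → 5

== RESULT ==
d | g | z | f | y
4 | 1 | q | 1 | r
5 | 1 | q | 1 | r
6 | 1 | q | 1 | r
8 | 1 | q | 1 | r
9 | 2 | q | 2 | q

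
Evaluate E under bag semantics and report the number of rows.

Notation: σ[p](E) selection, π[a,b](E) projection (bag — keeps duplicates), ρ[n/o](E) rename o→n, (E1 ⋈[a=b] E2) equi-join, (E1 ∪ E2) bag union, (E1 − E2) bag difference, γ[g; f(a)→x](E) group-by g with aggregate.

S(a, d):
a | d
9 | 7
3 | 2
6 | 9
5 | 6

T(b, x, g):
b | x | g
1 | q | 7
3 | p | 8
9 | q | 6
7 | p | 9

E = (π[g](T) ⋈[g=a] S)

Per-node cardinality:
  T → 4
  π[g](T) → 4
  S → 4
  (π[g](T) ⋈[g=a] S) → 2

|E| = 2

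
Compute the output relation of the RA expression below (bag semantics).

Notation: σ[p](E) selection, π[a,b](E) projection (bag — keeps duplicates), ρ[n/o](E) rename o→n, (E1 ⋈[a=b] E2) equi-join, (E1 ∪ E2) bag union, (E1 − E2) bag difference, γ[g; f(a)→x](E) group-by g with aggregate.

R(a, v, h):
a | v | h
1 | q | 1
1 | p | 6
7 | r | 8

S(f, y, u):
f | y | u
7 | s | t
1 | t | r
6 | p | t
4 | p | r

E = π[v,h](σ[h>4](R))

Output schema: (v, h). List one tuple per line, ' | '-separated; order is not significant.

Per-node cardinality:
  R → 3
  σ[h>4](R) → 2
  π[v,h](σ[h>4](R)) → 2

== RESULT ==
v | h
p | 6
r | 8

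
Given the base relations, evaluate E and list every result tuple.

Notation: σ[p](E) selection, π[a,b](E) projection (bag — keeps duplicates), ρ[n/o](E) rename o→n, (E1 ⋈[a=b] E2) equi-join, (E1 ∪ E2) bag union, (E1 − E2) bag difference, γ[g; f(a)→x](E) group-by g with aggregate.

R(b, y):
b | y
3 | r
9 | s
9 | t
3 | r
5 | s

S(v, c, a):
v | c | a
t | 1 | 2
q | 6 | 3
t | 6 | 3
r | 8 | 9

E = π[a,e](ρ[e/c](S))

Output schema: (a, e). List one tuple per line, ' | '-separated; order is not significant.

Row counts bottom-up:
  S → 4
  ρ[e/c](S) → 4
  π[a,e](ρ[e/c](S)) → 4

== RESULT ==
a | e
2 | 1
3 | 6
3 | 6
9 | 8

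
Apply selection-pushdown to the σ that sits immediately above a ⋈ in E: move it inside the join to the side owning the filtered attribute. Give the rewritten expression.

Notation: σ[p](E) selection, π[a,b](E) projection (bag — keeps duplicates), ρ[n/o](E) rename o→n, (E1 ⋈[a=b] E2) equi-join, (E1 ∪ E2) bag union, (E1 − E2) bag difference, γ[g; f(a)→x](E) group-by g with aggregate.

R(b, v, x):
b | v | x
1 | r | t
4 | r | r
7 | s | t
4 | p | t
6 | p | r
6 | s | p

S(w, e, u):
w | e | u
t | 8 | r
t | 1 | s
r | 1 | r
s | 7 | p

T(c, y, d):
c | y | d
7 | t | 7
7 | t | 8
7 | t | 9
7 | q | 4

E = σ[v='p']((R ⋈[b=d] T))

σ filters on v, owned by the left side.
E' = (σ[v='p'](R) ⋈[b=d] T)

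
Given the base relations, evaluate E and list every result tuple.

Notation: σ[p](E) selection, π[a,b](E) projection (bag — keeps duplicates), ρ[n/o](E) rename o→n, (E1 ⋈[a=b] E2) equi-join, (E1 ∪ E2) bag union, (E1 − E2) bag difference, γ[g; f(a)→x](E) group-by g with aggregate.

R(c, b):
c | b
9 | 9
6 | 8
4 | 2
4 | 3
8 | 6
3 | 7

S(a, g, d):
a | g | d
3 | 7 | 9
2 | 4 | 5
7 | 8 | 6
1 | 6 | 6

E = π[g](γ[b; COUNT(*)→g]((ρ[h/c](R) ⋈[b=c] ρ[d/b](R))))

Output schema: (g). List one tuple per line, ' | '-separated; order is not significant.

Stepwise |·|:
  R → 6
  ρ[h/c](R) → 6
  R → 6
  ρ[d/b](R) → 6
  (ρ[h/c](R) ⋈[b=c] ρ[d/b](R)) → 4
  γ[b; COUNT(*)→g]((ρ[h/c](R) ⋈[b=c] ρ[d/b](R))) → 4
  π[g](γ[b; COUNT(*)→g]((ρ[h/c](R) ⋈[b=c] ρ[d/b](R)))) → 4

== RESULT ==
g
1
1
1
1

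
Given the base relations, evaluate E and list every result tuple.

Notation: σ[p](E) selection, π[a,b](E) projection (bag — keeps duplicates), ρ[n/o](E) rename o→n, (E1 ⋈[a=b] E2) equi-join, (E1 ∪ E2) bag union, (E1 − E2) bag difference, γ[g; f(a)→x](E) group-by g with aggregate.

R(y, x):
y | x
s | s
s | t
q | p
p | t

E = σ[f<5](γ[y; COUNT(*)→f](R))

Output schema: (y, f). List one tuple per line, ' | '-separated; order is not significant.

Per-node cardinality:
  R → 4
  γ[y; COUNT(*)→f](R) → 3
  σ[f<5](γ[y; COUNT(*)→f](R)) → 3

== RESULT ==
y | f
p | 1
q | 1
s | 2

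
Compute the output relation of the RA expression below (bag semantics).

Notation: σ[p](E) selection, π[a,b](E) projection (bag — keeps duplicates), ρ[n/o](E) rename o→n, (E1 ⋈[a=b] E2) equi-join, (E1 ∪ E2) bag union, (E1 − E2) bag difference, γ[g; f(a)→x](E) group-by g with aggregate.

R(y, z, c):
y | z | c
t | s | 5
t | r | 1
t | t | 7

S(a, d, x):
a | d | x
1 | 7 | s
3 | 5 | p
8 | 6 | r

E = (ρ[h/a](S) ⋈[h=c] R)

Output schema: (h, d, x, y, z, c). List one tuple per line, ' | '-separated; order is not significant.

Row counts bottom-up:
  S → 3
  ρ[h/a](S) → 3
  R → 3
  (ρ[h/a](S) ⋈[h=c] R) → 1

== RESULT ==
h | d | x | y | z | c
1 | 7 | s | t | r | 1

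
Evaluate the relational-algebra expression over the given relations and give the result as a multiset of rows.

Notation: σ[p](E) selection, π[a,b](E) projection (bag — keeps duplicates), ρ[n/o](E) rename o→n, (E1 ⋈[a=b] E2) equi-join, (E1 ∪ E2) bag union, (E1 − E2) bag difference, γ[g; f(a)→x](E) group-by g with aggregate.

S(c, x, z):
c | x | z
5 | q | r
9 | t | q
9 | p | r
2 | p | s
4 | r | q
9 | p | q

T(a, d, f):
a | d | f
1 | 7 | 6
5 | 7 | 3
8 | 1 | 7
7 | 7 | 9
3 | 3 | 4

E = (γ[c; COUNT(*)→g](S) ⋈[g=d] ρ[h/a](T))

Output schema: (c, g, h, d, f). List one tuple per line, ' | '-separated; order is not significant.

Stepwise |·|:
  S → 6
  γ[c; COUNT(*)→g](S) → 4
  T → 5
  ρ[h/a](T) → 5
  (γ[c; COUNT(*)→g](S) ⋈[g=d] ρ[h/a](T)) → 4

== RESULT ==
c | g | h | d | f
2 | 1 | 8 | 1 | 7
4 | 1 | 8 | 1 | 7
5 | 1 | 8 | 1 | 7
9 | 3 | 3 | 3 | 4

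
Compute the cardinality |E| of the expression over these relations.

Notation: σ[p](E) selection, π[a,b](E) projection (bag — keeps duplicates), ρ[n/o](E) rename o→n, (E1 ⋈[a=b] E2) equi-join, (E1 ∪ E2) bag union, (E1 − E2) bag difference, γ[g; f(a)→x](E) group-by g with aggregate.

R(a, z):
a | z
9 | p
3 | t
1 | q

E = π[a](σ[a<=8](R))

Stepwise |·|:
  R → 3
  σ[a<=8](R) → 2
  π[a](σ[a<=8](R)) → 2

|E| = 2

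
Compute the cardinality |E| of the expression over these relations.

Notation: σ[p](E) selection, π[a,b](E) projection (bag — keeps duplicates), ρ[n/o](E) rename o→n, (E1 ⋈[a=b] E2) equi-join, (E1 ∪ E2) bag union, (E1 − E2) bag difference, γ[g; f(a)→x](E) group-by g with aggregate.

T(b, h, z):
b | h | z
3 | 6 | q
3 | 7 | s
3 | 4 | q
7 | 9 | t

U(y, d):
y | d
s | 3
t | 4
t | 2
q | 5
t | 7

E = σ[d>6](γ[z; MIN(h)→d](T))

Subexpression sizes:
  T → 4
  γ[z; MIN(h)→d](T) → 3
  σ[d>6](γ[z; MIN(h)→d](T)) → 2

|E| = 2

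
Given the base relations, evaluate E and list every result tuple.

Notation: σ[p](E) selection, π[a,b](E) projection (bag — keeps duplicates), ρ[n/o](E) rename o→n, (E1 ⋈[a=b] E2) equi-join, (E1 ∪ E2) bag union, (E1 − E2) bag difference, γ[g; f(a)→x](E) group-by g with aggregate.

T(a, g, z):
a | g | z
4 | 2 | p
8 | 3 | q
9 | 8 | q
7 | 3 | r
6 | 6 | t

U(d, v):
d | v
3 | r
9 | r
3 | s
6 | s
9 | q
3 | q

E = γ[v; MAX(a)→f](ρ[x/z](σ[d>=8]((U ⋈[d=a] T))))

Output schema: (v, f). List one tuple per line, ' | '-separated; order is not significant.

Subexpression sizes:
  U → 6
  T → 5
  (U ⋈[d=a] T) → 3
  σ[d>=8]((U ⋈[d=a] T)) → 2
  ρ[x/z](σ[d>=8]((U ⋈[d=a] T))) → 2
  γ[v; MAX(a)→f](ρ[x/z](σ[d>=8]((U ⋈[d=a] T)))) → 2

== RESULT ==
v | f
q | 9
r | 9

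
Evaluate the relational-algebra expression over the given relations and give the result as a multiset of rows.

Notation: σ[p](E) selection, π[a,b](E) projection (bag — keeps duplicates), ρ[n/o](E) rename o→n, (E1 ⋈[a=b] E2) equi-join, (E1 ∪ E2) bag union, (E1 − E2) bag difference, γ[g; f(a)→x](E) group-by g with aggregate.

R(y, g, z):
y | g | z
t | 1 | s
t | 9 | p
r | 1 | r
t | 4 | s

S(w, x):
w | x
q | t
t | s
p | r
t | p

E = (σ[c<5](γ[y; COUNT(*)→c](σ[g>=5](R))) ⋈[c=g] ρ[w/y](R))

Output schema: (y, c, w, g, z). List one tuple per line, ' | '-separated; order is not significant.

Stepwise |·|:
  R → 4
  σ[g>=5](R) → 1
  γ[y; COUNT(*)→c](σ[g>=5](R)) → 1
  σ[c<5](γ[y; COUNT(*)→c](σ[g>=5](R))) → 1
  R → 4
  ρ[w/y](R) → 4
  (σ[c<5](γ[y; COUNT(*)→c](σ[g>=5](R))) ⋈[c=g] ρ[w/y](R)) → 2

== RESULT ==
y | c | w | g | z
t | 1 | r | 1 | r
t | 1 | t | 1 | s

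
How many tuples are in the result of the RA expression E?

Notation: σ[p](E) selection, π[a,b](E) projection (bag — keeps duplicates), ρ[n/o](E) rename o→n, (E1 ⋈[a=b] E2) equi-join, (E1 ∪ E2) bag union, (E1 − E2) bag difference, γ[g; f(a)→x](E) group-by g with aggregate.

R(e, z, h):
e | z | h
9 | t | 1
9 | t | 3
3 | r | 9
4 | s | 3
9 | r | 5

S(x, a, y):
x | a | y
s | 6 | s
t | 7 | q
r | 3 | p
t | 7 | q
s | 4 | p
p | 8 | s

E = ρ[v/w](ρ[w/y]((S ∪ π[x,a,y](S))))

Row counts bottom-up:
  S → 6
  S → 6
  π[x,a,y](S) → 6
  (S ∪ π[x,a,y](S)) → 12
  ρ[w/y]((S ∪ π[x,a,y](S))) → 12
  ρ[v/w](ρ[w/y]((S ∪ π[x,a,y](S)))) → 12

|E| = 12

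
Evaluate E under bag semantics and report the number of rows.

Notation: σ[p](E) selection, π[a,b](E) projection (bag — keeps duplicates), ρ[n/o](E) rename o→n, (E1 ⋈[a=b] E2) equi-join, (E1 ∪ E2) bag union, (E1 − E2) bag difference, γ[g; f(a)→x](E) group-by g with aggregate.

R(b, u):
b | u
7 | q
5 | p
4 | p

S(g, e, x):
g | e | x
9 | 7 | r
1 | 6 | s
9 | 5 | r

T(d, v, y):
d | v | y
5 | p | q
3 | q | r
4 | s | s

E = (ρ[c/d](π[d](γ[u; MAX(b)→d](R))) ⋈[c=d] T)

Subexpression sizes:
  R → 3
  γ[u; MAX(b)→d](R) → 2
  π[d](γ[u; MAX(b)→d](R)) → 2
  ρ[c/d](π[d](γ[u; MAX(b)→d](R))) → 2
  T → 3
  (ρ[c/d](π[d](γ[u; MAX(b)→d](R))) ⋈[c=d] T) → 1

|E| = 1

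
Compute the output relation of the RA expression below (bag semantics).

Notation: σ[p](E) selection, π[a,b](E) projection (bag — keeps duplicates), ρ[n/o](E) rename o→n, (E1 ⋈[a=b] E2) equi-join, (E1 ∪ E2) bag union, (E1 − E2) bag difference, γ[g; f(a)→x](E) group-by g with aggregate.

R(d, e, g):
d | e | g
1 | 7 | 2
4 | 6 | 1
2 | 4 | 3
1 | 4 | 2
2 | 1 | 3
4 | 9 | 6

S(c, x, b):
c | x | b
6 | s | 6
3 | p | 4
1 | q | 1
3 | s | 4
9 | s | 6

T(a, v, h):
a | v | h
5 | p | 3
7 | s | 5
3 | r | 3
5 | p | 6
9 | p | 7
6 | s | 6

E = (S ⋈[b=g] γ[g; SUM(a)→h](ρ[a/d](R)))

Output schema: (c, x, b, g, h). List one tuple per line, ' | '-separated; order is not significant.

Stepwise |·|:
  S → 5
  R → 6
  ρ[a/d](R) → 6
  γ[g; SUM(a)→h](ρ[a/d](R)) → 4
  (S ⋈[b=g] γ[g; SUM(a)→h](ρ[a/d](R))) → 3

== RESULT ==
c | x | b | g | h
1 | q | 1 | 1 | 4
6 | s | 6 | 6 | 4
9 | s | 6 | 6 | 4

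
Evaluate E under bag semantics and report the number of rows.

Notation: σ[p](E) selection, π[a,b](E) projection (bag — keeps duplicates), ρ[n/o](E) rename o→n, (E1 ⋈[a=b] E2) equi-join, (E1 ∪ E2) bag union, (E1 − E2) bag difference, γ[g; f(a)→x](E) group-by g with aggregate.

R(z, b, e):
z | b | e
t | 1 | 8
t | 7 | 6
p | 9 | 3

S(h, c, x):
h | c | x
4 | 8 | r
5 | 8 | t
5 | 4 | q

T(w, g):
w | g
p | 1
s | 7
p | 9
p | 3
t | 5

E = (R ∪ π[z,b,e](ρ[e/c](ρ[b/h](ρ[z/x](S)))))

Row counts bottom-up:
  R → 3
  S → 3
  ρ[z/x](S) → 3
  ρ[b/h](ρ[z/x](S)) → 3
  ρ[e/c](ρ[b/h](ρ[z/x](S))) → 3
  π[z,b,e](ρ[e/c](ρ[b/h](ρ[z/x](S)))) → 3
  (R ∪ π[z,b,e](ρ[e/c](ρ[b/h](ρ[z/x](S))))) → 6

|E| = 6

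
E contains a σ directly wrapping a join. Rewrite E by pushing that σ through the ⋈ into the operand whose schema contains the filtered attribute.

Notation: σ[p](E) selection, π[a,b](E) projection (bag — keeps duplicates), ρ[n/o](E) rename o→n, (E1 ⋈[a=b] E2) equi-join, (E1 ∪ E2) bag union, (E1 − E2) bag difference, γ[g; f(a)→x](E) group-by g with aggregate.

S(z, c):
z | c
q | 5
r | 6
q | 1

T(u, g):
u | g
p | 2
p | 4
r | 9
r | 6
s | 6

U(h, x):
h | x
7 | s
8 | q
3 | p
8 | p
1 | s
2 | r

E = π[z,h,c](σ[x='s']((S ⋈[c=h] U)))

σ filters on x, owned by the right side.
E' = π[z,h,c]((S ⋈[c=h] σ[x='s'](U)))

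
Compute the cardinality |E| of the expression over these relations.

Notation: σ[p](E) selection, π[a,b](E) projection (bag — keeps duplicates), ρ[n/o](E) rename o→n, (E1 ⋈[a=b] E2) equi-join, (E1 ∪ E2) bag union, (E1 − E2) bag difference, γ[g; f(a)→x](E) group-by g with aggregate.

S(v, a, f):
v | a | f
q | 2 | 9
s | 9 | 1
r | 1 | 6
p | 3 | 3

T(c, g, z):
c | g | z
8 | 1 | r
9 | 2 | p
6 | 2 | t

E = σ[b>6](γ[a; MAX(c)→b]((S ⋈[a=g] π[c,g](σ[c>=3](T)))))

Row counts bottom-up:
  S → 4
  T → 3
  σ[c>=3](T) → 3
  π[c,g](σ[c>=3](T)) → 3
  (S ⋈[a=g] π[c,g](σ[c>=3](T))) → 3
  γ[a; MAX(c)→b]((S ⋈[a=g] π[c,g](σ[c>=3](T)))) → 2
  σ[b>6](γ[a; MAX(c)→b]((S ⋈[a=g] π[c,g](σ[c>=3](T))))) → 2

|E| = 2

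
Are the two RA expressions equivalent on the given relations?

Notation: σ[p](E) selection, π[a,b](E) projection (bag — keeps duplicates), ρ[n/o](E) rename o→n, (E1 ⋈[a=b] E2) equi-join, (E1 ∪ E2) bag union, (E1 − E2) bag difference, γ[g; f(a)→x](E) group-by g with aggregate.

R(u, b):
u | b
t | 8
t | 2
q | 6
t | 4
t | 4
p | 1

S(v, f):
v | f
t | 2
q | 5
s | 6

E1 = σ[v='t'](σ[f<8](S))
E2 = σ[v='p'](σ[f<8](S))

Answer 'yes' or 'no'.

E1 stepwise |·|:
  S → 3
  σ[f<8](S) → 3
  σ[v='t'](σ[f<8](S)) → 1
E2 stepwise |·|:
  S → 3
  σ[f<8](S) → 3
  σ[v='p'](σ[f<8](S)) → 0

E1 result:
v | f
t | 2
E2 result:
v | f
(0 rows)
Witness: ('t', 2) appears 1× in E1 but 0× in E2.

no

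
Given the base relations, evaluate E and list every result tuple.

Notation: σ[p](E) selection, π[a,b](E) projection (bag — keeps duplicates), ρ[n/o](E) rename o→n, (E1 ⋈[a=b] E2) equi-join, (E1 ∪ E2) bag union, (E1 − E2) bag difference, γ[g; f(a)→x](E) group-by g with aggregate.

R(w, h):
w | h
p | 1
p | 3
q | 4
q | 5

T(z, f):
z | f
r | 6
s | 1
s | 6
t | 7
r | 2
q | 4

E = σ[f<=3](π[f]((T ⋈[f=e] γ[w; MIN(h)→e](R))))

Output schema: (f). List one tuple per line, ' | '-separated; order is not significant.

Per-node cardinality:
  T → 6
  R → 4
  γ[w; MIN(h)→e](R) → 2
  (T ⋈[f=e] γ[w; MIN(h)→e](R)) → 2
  π[f]((T ⋈[f=e] γ[w; MIN(h)→e](R))) → 2
  σ[f<=3](π[f]((T ⋈[f=e] γ[w; MIN(h)→e](R)))) → 1

== RESULT ==
f
1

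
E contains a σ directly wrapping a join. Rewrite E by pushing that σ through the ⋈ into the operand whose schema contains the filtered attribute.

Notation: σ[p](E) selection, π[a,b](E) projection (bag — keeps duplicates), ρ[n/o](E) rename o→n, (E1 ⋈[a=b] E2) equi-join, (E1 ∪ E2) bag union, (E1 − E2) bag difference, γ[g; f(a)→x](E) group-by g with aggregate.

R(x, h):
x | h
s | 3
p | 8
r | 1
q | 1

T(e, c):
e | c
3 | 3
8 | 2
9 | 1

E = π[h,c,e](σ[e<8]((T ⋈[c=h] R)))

σ filters on e, owned by the left side.
E' = π[h,c,e]((σ[e<8](T) ⋈[c=h] R))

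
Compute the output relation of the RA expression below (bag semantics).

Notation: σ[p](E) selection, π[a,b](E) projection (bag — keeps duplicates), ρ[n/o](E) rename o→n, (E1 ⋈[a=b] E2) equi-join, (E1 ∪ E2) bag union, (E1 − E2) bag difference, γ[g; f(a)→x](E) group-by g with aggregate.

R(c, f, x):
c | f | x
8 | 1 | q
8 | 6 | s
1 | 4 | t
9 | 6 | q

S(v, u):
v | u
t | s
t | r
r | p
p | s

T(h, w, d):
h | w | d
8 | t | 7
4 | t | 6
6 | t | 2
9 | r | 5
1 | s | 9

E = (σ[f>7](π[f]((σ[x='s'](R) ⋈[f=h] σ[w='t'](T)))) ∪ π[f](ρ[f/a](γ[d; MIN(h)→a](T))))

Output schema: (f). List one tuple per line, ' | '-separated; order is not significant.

Per-node cardinality:
  R → 4
  σ[x='s'](R) → 1
  T → 5
  σ[w='t'](T) → 3
  (σ[x='s'](R) ⋈[f=h] σ[w='t'](T)) → 1
  π[f]((σ[x='s'](R) ⋈[f=h] σ[w='t'](T))) → 1
  σ[f>7](π[f]((σ[x='s'](R) ⋈[f=h] σ[w='t'](T)))) → 0
  T → 5
  γ[d; MIN(h)→a](T) → 5
  ρ[f/a](γ[d; MIN(h)→a](T)) → 5
  π[f](ρ[f/a](γ[d; MIN(h)→a](T))) → 5
  (σ[f>7](π[f]((σ[x='s'](R) ⋈[f=h] σ[w='t'](T)))) ∪ π[f](ρ[f/a](γ[d; MIN(h)→a](T)))) → 5

== RESULT ==
f
1
4
6
8
9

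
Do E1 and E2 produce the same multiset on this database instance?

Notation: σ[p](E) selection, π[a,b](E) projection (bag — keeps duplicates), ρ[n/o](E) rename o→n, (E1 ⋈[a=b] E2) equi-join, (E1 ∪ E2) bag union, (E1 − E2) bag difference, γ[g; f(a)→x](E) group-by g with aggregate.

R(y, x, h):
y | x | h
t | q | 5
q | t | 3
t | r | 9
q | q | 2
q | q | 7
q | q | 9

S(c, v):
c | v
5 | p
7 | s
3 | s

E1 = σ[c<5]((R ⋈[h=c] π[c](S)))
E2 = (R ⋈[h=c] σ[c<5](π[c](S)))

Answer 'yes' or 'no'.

E1 row counts bottom-up:
  R → 6
  S → 3
  π[c](S) → 3
  (R ⋈[h=c] π[c](S)) → 3
  σ[c<5]((R ⋈[h=c] π[c](S))) → 1
E2 row counts bottom-up:
  R → 6
  S → 3
  π[c](S) → 3
  σ[c<5](π[c](S)) → 1
  (R ⋈[h=c] σ[c<5](π[c](S))) → 1

E1 and E2 produce the same multiset:
y | x | h | c
q | t | 3 | 3

yes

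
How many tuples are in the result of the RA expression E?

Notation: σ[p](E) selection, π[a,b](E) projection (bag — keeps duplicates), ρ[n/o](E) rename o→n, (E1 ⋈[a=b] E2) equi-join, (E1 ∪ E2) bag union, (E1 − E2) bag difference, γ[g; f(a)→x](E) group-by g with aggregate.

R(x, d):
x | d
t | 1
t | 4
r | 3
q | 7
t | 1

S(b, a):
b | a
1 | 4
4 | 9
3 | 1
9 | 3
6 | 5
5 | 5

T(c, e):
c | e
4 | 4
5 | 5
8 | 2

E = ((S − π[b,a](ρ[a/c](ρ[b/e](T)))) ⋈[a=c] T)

Stepwise |·|:
  S → 6
  T → 3
  ρ[b/e](T) → 3
  ρ[a/c](ρ[b/e](T)) → 3
  π[b,a](ρ[a/c](ρ[b/e](T))) → 3
  (S − π[b,a](ρ[a/c](ρ[b/e](T)))) → 5
  T → 3
  ((S − π[b,a](ρ[a/c](ρ[b/e](T)))) ⋈[a=c] T) → 2

|E| = 2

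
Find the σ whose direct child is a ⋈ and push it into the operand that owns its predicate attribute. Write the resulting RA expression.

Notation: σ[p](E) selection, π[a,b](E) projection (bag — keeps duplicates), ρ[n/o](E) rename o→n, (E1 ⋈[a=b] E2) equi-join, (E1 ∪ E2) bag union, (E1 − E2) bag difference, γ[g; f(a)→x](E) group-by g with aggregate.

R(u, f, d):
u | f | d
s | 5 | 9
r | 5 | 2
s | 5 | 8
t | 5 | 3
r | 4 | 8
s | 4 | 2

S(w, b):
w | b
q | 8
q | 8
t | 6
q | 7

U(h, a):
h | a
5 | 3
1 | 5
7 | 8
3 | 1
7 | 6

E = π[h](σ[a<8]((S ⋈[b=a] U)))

σ filters on a, owned by the right side.
E' = π[h]((S ⋈[b=a] σ[a<8](U)))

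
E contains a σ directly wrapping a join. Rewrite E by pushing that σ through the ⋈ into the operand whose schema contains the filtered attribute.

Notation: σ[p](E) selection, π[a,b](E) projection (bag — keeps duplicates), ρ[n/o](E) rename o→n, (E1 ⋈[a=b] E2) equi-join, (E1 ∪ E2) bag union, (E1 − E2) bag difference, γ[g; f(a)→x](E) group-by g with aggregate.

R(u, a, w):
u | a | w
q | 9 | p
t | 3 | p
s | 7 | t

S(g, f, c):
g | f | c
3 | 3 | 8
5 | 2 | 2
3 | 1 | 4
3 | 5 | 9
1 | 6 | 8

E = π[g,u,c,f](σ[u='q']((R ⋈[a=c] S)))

σ filters on u, owned by the left side.
E' = π[g,u,c,f]((σ[u='q'](R) ⋈[a=c] S))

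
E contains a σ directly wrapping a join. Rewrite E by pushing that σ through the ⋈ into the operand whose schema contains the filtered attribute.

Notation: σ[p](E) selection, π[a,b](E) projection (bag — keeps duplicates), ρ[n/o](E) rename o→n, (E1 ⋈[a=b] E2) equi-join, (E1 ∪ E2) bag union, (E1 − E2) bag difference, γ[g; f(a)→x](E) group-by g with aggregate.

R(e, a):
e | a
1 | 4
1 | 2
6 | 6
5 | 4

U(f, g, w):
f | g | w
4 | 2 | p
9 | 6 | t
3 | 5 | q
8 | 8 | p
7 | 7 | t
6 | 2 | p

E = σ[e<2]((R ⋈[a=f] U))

σ filters on e, owned by the left side.
E' = (σ[e<2](R) ⋈[a=f] U)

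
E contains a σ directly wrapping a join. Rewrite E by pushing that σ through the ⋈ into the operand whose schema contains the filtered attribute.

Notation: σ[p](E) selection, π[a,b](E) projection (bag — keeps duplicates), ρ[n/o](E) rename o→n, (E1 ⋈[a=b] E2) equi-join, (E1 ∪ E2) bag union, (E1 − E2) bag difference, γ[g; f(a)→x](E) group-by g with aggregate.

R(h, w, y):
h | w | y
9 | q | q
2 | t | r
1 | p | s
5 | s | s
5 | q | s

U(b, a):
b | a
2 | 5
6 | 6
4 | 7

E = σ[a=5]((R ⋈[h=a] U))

σ filters on a, owned by the right side.
E' = (R ⋈[h=a] σ[a=5](U))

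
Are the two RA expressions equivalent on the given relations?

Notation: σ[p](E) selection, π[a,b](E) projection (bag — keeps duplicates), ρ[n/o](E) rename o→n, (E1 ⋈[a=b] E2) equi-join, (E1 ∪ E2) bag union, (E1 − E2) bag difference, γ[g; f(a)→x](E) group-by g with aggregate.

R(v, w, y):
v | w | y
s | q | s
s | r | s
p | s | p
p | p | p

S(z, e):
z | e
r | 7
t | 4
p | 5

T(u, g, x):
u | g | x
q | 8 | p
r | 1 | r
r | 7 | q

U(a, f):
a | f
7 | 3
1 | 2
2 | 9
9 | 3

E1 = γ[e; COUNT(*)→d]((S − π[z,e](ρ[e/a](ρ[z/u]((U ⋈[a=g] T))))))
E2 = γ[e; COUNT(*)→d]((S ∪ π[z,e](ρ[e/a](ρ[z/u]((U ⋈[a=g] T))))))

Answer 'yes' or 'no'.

E1 per-node cardinality:
  S → 3
  U → 4
  T → 3
  (U ⋈[a=g] T) → 2
  ρ[z/u]((U ⋈[a=g] T)) → 2
  ρ[e/a](ρ[z/u]((U ⋈[a=g] T))) → 2
  π[z,e](ρ[e/a](ρ[z/u]((U ⋈[a=g] T)))) → 2
  (S − π[z,e](ρ[e/a](ρ[z/u]((U ⋈[a=g] T))))) → 2
  γ[e; COUNT(*)→d]((S − π[z,e](ρ[e/a](ρ[z/u]((U ⋈[a=g] T)))))) → 2
E2 per-node cardinality:
  S → 3
  U → 4
  T → 3
  (U ⋈[a=g] T) → 2
  ρ[z/u]((U ⋈[a=g] T)) → 2
  ρ[e/a](ρ[z/u]((U ⋈[a=g] T))) → 2
  π[z,e](ρ[e/a](ρ[z/u]((U ⋈[a=g] T)))) → 2
  (S ∪ π[z,e](ρ[e/a](ρ[z/u]((U ⋈[a=g] T))))) → 5
  γ[e; COUNT(*)→d]((S ∪ π[z,e](ρ[e/a](ρ[z/u]((U ⋈[a=g] T)))))) → 4

E1 result:
e | d
4 | 1
5 | 1
E2 result:
e | d
1 | 1
4 | 1
5 | 1
7 | 2
Witness: (7, 2) appears 0× in E1 but 1× in E2.

no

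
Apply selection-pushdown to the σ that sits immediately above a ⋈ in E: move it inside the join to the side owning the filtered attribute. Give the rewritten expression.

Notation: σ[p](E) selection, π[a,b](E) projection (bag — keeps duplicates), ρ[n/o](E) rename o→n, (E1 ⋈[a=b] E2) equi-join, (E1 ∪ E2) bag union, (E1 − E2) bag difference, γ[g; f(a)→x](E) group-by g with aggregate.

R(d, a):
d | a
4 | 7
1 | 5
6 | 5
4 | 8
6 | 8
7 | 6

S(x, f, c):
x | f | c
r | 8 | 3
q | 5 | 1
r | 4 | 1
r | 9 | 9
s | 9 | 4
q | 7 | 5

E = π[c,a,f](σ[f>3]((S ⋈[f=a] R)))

σ filters on f, owned by the left side.
E' = π[c,a,f]((σ[f>3](S) ⋈[f=a] R))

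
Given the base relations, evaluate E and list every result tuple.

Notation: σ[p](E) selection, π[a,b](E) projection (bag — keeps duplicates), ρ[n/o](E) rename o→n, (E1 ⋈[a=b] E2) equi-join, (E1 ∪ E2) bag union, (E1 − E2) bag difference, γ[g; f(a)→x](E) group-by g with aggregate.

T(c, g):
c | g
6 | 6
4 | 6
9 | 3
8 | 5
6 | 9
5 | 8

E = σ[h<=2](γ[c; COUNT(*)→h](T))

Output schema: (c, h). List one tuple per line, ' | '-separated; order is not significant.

Per-node cardinality:
  T → 6
  γ[c; COUNT(*)→h](T) → 5
  σ[h<=2](γ[c; COUNT(*)→h](T)) → 5

== RESULT ==
c | h
4 | 1
5 | 1
6 | 2
8 | 1
9 | 1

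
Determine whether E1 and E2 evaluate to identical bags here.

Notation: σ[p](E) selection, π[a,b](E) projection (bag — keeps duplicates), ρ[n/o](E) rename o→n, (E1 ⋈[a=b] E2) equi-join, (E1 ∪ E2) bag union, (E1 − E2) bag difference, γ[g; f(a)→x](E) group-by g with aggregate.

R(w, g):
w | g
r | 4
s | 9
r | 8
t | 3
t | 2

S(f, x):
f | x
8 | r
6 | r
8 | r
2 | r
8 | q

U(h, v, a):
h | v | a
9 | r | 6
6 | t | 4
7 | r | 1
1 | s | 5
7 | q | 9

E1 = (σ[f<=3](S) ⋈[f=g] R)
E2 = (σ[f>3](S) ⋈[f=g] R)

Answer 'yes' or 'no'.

E1 stepwise |·|:
  S → 5
  σ[f<=3](S) → 1
  R → 5
  (σ[f<=3](S) ⋈[f=g] R) → 1
E2 stepwise |·|:
  S → 5
  σ[f>3](S) → 4
  R → 5
  (σ[f>3](S) ⋈[f=g] R) → 3

E1 result:
f | x | w | g
2 | r | t | 2
E2 result:
f | x | w | g
8 | q | r | 8
8 | r | r | 8
8 | r | r | 8
Witness: (2, 'r', 't', 2) appears 1× in E1 but 0× in E2.

no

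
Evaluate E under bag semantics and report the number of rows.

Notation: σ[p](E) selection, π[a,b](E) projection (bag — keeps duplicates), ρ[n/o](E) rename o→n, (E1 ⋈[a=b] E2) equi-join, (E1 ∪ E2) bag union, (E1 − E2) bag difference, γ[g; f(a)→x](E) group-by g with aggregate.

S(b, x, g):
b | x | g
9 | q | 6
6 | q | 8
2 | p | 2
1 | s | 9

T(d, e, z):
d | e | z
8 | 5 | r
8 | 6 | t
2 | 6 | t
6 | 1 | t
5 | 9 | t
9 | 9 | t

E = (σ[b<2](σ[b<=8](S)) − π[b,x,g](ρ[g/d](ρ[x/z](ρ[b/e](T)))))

Per-node cardinality:
  S → 4
  σ[b<=8](S) → 3
  σ[b<2](σ[b<=8](S)) → 1
  T → 6
  ρ[b/e](T) → 6
  ρ[x/z](ρ[b/e](T)) → 6
  ρ[g/d](ρ[x/z](ρ[b/e](T))) → 6
  π[b,x,g](ρ[g/d](ρ[x/z](ρ[b/e](T)))) → 6
  (σ[b<2](σ[b<=8](S)) − π[b,x,g](ρ[g/d](ρ[x/z](ρ[b/e](T))))) → 1

|E| = 1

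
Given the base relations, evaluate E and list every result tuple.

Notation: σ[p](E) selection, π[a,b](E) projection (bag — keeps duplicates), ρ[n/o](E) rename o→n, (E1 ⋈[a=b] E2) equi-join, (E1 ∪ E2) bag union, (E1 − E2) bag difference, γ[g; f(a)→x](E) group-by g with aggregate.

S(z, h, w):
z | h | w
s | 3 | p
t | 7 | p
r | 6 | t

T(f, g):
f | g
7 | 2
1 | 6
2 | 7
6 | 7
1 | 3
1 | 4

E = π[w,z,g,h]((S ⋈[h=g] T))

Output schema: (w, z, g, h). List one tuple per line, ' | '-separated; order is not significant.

Stepwise |·|:
  S → 3
  T → 6
  (S ⋈[h=g] T) → 4
  π[w,z,g,h]((S ⋈[h=g] T)) → 4

== RESULT ==
w | z | g | h
p | s | 3 | 3
p | t | 7 | 7
p | t | 7 | 7
t | r | 6 | 6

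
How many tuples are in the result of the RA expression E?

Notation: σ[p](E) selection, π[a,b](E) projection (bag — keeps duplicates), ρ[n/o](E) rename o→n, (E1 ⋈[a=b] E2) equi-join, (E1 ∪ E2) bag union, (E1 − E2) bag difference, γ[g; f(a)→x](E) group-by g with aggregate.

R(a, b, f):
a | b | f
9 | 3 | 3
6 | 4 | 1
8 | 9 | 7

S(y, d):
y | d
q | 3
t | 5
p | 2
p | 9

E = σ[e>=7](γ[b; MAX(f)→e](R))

Subexpression sizes:
  R → 3
  γ[b; MAX(f)→e](R) → 3
  σ[e>=7](γ[b; MAX(f)→e](R)) → 1

|E| = 1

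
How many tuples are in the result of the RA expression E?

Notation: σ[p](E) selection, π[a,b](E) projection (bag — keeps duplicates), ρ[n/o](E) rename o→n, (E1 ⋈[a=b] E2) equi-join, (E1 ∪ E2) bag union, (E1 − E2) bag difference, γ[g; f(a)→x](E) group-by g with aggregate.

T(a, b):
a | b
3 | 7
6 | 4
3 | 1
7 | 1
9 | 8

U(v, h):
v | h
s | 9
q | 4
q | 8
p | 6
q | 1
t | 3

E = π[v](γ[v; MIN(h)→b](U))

Row counts bottom-up:
  U → 6
  γ[v; MIN(h)→b](U) → 4
  π[v](γ[v; MIN(h)→b](U)) → 4

|E| = 4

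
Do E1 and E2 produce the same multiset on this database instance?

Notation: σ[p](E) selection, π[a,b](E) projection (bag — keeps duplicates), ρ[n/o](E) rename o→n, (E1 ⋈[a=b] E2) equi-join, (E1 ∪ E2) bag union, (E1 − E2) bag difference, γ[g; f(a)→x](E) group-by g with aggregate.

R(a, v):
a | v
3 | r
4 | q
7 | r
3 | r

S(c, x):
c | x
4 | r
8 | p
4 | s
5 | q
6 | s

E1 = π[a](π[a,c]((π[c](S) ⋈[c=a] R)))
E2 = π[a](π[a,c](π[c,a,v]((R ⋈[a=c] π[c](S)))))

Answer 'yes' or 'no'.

E1 per-node cardinality:
  S → 5
  π[c](S) → 5
  R → 4
  (π[c](S) ⋈[c=a] R) → 2
  π[a,c]((π[c](S) ⋈[c=a] R)) → 2
  π[a](π[a,c]((π[c](S) ⋈[c=a] R))) → 2
E2 per-node cardinality:
  R → 4
  S → 5
  π[c](S) → 5
  (R ⋈[a=c] π[c](S)) → 2
  π[c,a,v]((R ⋈[a=c] π[c](S))) → 2
  π[a,c](π[c,a,v]((R ⋈[a=c] π[c](S)))) → 2
  π[a](π[a,c](π[c,a,v]((R ⋈[a=c] π[c](S))))) → 2

E1 and E2 produce the same multiset:
a
4
4

yes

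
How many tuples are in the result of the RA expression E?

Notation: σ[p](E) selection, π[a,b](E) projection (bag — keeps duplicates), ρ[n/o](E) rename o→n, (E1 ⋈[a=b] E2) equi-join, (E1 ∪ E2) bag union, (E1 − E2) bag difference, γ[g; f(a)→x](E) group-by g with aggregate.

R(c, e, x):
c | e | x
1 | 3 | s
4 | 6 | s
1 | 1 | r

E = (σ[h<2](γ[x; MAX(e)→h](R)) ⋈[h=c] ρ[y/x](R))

Row counts bottom-up:
  R → 3
  γ[x; MAX(e)→h](R) → 2
  σ[h<2](γ[x; MAX(e)→h](R)) → 1
  R → 3
  ρ[y/x](R) → 3
  (σ[h<2](γ[x; MAX(e)→h](R)) ⋈[h=c] ρ[y/x](R)) → 2

|E| = 2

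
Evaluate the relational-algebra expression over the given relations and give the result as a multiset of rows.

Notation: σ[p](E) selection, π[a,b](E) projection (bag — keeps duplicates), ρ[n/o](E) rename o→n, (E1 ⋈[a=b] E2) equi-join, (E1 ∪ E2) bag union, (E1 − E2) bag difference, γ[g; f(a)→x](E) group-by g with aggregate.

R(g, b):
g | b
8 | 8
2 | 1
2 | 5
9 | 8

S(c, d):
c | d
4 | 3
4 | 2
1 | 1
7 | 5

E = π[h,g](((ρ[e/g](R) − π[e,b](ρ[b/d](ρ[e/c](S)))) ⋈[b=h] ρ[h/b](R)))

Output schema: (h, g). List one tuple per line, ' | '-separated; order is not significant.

Subexpression sizes:
  R → 4
  ρ[e/g](R) → 4
  S → 4
  ρ[e/c](S) → 4
  ρ[b/d](ρ[e/c](S)) → 4
  π[e,b](ρ[b/d](ρ[e/c](S))) → 4
  (ρ[e/g](R) − π[e,b](ρ[b/d](ρ[e/c](S)))) → 4
  R → 4
  ρ[h/b](R) → 4
  ((ρ[e/g](R) − π[e,b](ρ[b/d](ρ[e/c](S)))) ⋈[b=h] ρ[h/b](R)) → 6
  π[h,g](((ρ[e/g](R) − π[e,b](ρ[b/d](ρ[e/c](S)))) ⋈[b=h] ρ[h/b](R))) → 6

== RESULT ==
h | g
1 | 2
5 | 2
8 | 8
8 | 8
8 | 9
8 | 9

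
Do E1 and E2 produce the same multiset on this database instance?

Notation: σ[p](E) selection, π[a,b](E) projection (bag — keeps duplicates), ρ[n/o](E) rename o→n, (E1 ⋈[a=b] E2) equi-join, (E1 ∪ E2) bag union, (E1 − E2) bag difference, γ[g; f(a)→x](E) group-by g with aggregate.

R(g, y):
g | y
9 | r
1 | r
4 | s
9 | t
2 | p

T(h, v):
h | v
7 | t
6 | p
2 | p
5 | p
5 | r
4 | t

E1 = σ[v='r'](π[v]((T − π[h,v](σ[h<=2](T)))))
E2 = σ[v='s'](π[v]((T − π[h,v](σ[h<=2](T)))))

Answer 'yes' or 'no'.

E1 per-node cardinality:
  T → 6
  T → 6
  σ[h<=2](T) → 1
  π[h,v](σ[h<=2](T)) → 1
  (T − π[h,v](σ[h<=2](T))) → 5
  π[v]((T − π[h,v](σ[h<=2](T)))) → 5
  σ[v='r'](π[v]((T − π[h,v](σ[h<=2](T))))) → 1
E2 per-node cardinality:
  T → 6
  T → 6
  σ[h<=2](T) → 1
  π[h,v](σ[h<=2](T)) → 1
  (T − π[h,v](σ[h<=2](T))) → 5
  π[v]((T − π[h,v](σ[h<=2](T)))) → 5
  σ[v='s'](π[v]((T − π[h,v](σ[h<=2](T))))) → 0

E1 result:
v
r
E2 result:
v
(0 rows)
Witness: ('r',) appears 1× in E1 but 0× in E2.

no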